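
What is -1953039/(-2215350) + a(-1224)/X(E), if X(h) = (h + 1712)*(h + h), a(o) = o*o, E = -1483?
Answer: -332075461709/250782789150 ≈ -1.3242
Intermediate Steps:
a(o) = o²
X(h) = 2*h*(1712 + h) (X(h) = (1712 + h)*(2*h) = 2*h*(1712 + h))
-1953039/(-2215350) + a(-1224)/X(E) = -1953039/(-2215350) + (-1224)²/((2*(-1483)*(1712 - 1483))) = -1953039*(-1/2215350) + 1498176/((2*(-1483)*229)) = 651013/738450 + 1498176/(-679214) = 651013/738450 + 1498176*(-1/679214) = 651013/738450 - 749088/339607 = -332075461709/250782789150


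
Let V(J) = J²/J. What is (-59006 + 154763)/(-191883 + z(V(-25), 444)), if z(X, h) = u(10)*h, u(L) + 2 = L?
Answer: -31919/62777 ≈ -0.50845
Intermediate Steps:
u(L) = -2 + L
V(J) = J
z(X, h) = 8*h (z(X, h) = (-2 + 10)*h = 8*h)
(-59006 + 154763)/(-191883 + z(V(-25), 444)) = (-59006 + 154763)/(-191883 + 8*444) = 95757/(-191883 + 3552) = 95757/(-188331) = 95757*(-1/188331) = -31919/62777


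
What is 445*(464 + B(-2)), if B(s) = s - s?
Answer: 206480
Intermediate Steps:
B(s) = 0
445*(464 + B(-2)) = 445*(464 + 0) = 445*464 = 206480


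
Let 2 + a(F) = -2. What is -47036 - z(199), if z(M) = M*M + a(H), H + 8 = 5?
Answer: -86633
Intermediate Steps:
H = -3 (H = -8 + 5 = -3)
a(F) = -4 (a(F) = -2 - 2 = -4)
z(M) = -4 + M**2 (z(M) = M*M - 4 = M**2 - 4 = -4 + M**2)
-47036 - z(199) = -47036 - (-4 + 199**2) = -47036 - (-4 + 39601) = -47036 - 1*39597 = -47036 - 39597 = -86633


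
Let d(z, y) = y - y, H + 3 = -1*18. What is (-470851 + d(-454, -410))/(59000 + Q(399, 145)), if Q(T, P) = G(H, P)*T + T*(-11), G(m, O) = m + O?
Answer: -470851/104087 ≈ -4.5236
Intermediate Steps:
H = -21 (H = -3 - 1*18 = -3 - 18 = -21)
G(m, O) = O + m
d(z, y) = 0
Q(T, P) = -11*T + T*(-21 + P) (Q(T, P) = (P - 21)*T + T*(-11) = (-21 + P)*T - 11*T = T*(-21 + P) - 11*T = -11*T + T*(-21 + P))
(-470851 + d(-454, -410))/(59000 + Q(399, 145)) = (-470851 + 0)/(59000 + 399*(-32 + 145)) = -470851/(59000 + 399*113) = -470851/(59000 + 45087) = -470851/104087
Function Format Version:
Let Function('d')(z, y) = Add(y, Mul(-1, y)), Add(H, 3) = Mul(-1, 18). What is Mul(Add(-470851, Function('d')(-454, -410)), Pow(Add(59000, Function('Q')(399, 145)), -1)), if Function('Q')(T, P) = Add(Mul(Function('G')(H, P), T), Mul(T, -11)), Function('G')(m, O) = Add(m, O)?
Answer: Rational(-470851, 104087) ≈ -4.5236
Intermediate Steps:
H = -21 (H = Add(-3, Mul(-1, 18)) = Add(-3, -18) = -21)
Function('G')(m, O) = Add(O, m)
Function('d')(z, y) = 0
Function('Q')(T, P) = Add(Mul(-11, T), Mul(T, Add(-21, P))) (Function('Q')(T, P) = Add(Mul(Add(P, -21), T), Mul(T, -11)) = Add(Mul(Add(-21, P), T), Mul(-11, T)) = Add(Mul(T, Add(-21, P)), Mul(-11, T)) = Add(Mul(-11, T), Mul(T, Add(-21, P))))
Mul(Add(-470851, Function('d')(-454, -410)), Pow(Add(59000, Function('Q')(399, 145)), -1)) = Mul(Add(-470851, 0), Pow(Add(59000, Mul(399, Add(-32, 145))), -1)) = Mul(-470851, Pow(Add(59000, Mul(399, 113)), -1)) = Mul(-470851, Pow(Add(59000, 45087), -1)) = Mul(-470851, Pow(104087, -1)) = Mul(-470851, Rational(1, 104087)) = Rational(-470851, 104087)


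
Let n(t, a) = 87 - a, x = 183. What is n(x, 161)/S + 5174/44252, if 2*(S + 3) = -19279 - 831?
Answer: 1063745/8559358 ≈ 0.12428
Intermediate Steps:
S = -10058 (S = -3 + (-19279 - 831)/2 = -3 + (1/2)*(-20110) = -3 - 10055 = -10058)
n(x, 161)/S + 5174/44252 = (87 - 1*161)/(-10058) + 5174/44252 = (87 - 161)*(-1/10058) + 5174*(1/44252) = -74*(-1/10058) + 199/1702 = 37/5029 + 199/1702 = 1063745/8559358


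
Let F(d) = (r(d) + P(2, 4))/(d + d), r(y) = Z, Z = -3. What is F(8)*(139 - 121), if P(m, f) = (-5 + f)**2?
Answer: -9/4 ≈ -2.2500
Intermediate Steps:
r(y) = -3
F(d) = -1/d (F(d) = (-3 + (-5 + 4)**2)/(d + d) = (-3 + (-1)**2)/((2*d)) = (-3 + 1)*(1/(2*d)) = -1/d)
F(8)*(139 - 121) = (-1/8)*(139 - 121) = -1*1/8*18 = -1/8*18 = -9/4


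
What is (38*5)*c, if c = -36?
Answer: -6840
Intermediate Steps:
(38*5)*c = (38*5)*(-36) = 190*(-36) = -6840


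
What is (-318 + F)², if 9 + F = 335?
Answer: 64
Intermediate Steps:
F = 326 (F = -9 + 335 = 326)
(-318 + F)² = (-318 + 326)² = 8² = 64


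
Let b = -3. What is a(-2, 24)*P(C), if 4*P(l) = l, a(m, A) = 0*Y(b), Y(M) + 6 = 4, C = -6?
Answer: 0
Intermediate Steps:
Y(M) = -2 (Y(M) = -6 + 4 = -2)
a(m, A) = 0 (a(m, A) = 0*(-2) = 0)
P(l) = l/4
a(-2, 24)*P(C) = 0*((¼)*(-6)) = 0*(-3/2) = 0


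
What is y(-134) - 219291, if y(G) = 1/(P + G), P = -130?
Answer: -57892825/264 ≈ -2.1929e+5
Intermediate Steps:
y(G) = 1/(-130 + G)
y(-134) - 219291 = 1/(-130 - 134) - 219291 = 1/(-264) - 219291 = -1/264 - 219291 = -57892825/264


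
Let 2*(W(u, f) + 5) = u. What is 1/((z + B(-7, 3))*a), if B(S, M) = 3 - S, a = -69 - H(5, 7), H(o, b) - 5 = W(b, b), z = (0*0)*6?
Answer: -1/725 ≈ -0.0013793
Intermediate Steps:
W(u, f) = -5 + u/2
z = 0 (z = 0*6 = 0)
H(o, b) = b/2 (H(o, b) = 5 + (-5 + b/2) = b/2)
a = -145/2 (a = -69 - 7/2 = -145/2 ≈ -72.500)
1/((z + B(-7, 3))*a) = 1/((0 + (3 - 1*(-7)))*(-145/2)) = 1/((0 + (3 + 7))*(-145/2)) = 1/((0 + 10)*(-145/2)) = 1/(10*(-145/2)) = 1/(-725) = -1/725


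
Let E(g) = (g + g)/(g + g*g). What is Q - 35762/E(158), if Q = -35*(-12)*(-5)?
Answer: -2845179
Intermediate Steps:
E(g) = 2*g/(g + g²) (E(g) = (2*g)/(g + g²) = 2*g/(g + g²))
Q = -2100 (Q = 420*(-5) = -2100)
Q - 35762/E(158) = -2100 - 35762/(2/(1 + 158)) = -2100 - 35762/(2/159) = -2100 - 35762/(2*(1/159)) = -2100 - 35762/2/159 = -2100 - 35762*159/2 = -2100 - 1*2843079 = -2100 - 2843079 = -2845179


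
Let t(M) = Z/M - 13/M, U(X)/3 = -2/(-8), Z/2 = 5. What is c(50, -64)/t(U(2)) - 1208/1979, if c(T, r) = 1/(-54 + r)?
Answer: -568197/934088 ≈ -0.60829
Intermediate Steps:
Z = 10 (Z = 2*5 = 10)
U(X) = ¾ (U(X) = 3*(-2/(-8)) = 3*(-2*(-⅛)) = 3*(¼) = ¾)
t(M) = -3/M (t(M) = 10/M - 13/M = -3/M)
c(50, -64)/t(U(2)) - 1208/1979 = 1/((-54 - 64)*((-3/¾))) - 1208/1979 = 1/((-118)*((-3*4/3))) - 1208*1/1979 = -1/118/(-4) - 1208/1979 = -1/118*(-¼) - 1208/1979 = 1/472 - 1208/1979 = -568197/934088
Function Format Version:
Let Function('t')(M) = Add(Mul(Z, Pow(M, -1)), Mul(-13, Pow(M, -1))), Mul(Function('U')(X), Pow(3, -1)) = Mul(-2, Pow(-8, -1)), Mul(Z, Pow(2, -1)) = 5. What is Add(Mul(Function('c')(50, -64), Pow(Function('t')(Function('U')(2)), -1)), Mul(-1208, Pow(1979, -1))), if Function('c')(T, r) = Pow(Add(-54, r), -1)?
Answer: Rational(-568197, 934088) ≈ -0.60829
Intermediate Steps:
Z = 10 (Z = Mul(2, 5) = 10)
Function('U')(X) = Rational(3, 4) (Function('U')(X) = Mul(3, Mul(-2, Pow(-8, -1))) = Mul(3, Mul(-2, Rational(-1, 8))) = Mul(3, Rational(1, 4)) = Rational(3, 4))
Function('t')(M) = Mul(-3, Pow(M, -1)) (Function('t')(M) = Add(Mul(10, Pow(M, -1)), Mul(-13, Pow(M, -1))) = Mul(-3, Pow(M, -1)))
Add(Mul(Function('c')(50, -64), Pow(Function('t')(Function('U')(2)), -1)), Mul(-1208, Pow(1979, -1))) = Add(Mul(Pow(Add(-54, -64), -1), Pow(Mul(-3, Pow(Rational(3, 4), -1)), -1)), Mul(-1208, Pow(1979, -1))) = Add(Mul(Pow(-118, -1), Pow(Mul(-3, Rational(4, 3)), -1)), Mul(-1208, Rational(1, 1979))) = Add(Mul(Rational(-1, 118), Pow(-4, -1)), Rational(-1208, 1979)) = Add(Mul(Rational(-1, 118), Rational(-1, 4)), Rational(-1208, 1979)) = Add(Rational(1, 472), Rational(-1208, 1979)) = Rational(-568197, 934088)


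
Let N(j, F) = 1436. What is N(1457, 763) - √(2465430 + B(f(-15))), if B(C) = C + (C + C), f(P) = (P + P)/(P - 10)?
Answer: 1436 - 16*√240765/5 ≈ -134.17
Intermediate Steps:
f(P) = 2*P/(-10 + P) (f(P) = (2*P)/(-10 + P) = 2*P/(-10 + P))
B(C) = 3*C (B(C) = C + 2*C = 3*C)
N(1457, 763) - √(2465430 + B(f(-15))) = 1436 - √(2465430 + 3*(2*(-15)/(-10 - 15))) = 1436 - √(2465430 + 3*(2*(-15)/(-25))) = 1436 - √(2465430 + 3*(2*(-15)*(-1/25))) = 1436 - √(2465430 + 3*(6/5)) = 1436 - √(2465430 + 18/5) = 1436 - √(12327168/5) = 1436 - 16*√240765/5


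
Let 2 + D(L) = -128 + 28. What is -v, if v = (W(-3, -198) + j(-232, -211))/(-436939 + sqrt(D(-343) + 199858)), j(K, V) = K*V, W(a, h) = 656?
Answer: 7225223304/63638496655 + 33072*sqrt(49939)/63638496655 ≈ 0.11365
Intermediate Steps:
D(L) = -102 (D(L) = -2 + (-128 + 28) = -2 - 100 = -102)
v = 49608/(-436939 + 2*sqrt(49939)) (v = (656 - 232*(-211))/(-436939 + sqrt(-102 + 199858)) = (656 + 48952)/(-436939 + sqrt(199756)) = 49608/(-436939 + 2*sqrt(49939)) ≈ -0.11365)
-v = -(-7225223304/63638496655 - 33072*sqrt(49939)/63638496655) = 7225223304/63638496655 + 33072*sqrt(49939)/63638496655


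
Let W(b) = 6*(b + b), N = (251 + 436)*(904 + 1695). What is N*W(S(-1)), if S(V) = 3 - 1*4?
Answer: -21426156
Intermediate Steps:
N = 1785513 (N = 687*2599 = 1785513)
S(V) = -1 (S(V) = 3 - 4 = -1)
W(b) = 12*b (W(b) = 6*(2*b) = 12*b)
N*W(S(-1)) = 1785513*(12*(-1)) = 1785513*(-12) = -21426156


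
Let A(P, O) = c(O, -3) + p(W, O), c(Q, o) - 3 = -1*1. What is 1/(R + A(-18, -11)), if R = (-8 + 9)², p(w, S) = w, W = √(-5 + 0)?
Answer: 3/14 - I*√5/14 ≈ 0.21429 - 0.15972*I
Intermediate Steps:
c(Q, o) = 2 (c(Q, o) = 3 - 1*1 = 3 - 1 = 2)
W = I*√5 (W = √(-5) = I*√5 ≈ 2.2361*I)
R = 1 (R = 1² = 1)
A(P, O) = 2 + I*√5
1/(R + A(-18, -11)) = 1/(1 + (2 + I*√5)) = 1/(3 + I*√5)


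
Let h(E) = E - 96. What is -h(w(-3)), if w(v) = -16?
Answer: 112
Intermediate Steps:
h(E) = -96 + E
-h(w(-3)) = -(-96 - 16) = -1*(-112) = 112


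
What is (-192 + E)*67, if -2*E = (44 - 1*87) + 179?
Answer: -17420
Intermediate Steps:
E = -68 (E = -((44 - 1*87) + 179)/2 = -((44 - 87) + 179)/2 = -(-43 + 179)/2 = -½*136 = -68)
(-192 + E)*67 = (-192 - 68)*67 = -260*67 = -17420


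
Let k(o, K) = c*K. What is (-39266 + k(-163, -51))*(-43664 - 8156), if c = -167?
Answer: 1593413180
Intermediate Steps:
k(o, K) = -167*K
(-39266 + k(-163, -51))*(-43664 - 8156) = (-39266 - 167*(-51))*(-43664 - 8156) = (-39266 + 8517)*(-51820) = -30749*(-51820) = 1593413180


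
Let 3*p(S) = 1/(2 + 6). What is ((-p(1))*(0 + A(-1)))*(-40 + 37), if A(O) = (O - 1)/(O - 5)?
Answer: 1/24 ≈ 0.041667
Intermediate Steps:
A(O) = (-1 + O)/(-5 + O)
p(S) = 1/24 (p(S) = 1/(3*(2 + 6)) = (⅓)/8 = (⅓)*(⅛) = 1/24)
((-p(1))*(0 + A(-1)))*(-40 + 37) = ((-1*1/24)*(0 + (-1 - 1)/(-5 - 1)))*(-40 + 37) = -(0 - 2/(-6))/24*(-3) = -(0 - ⅙*(-2))/24*(-3) = -(0 + ⅓)/24*(-3) = -1/24*⅓*(-3) = -1/72*(-3) = 1/24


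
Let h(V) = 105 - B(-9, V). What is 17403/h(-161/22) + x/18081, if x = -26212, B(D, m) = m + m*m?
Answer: 21650243960/73463103 ≈ 294.71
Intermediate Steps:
B(D, m) = m + m²
h(V) = 105 - V*(1 + V)
17403/h(-161/22) + x/18081 = 17403/(105 - (-161/22)*(1 - 161/22)) - 26212/18081 = 17403/(105 - (-161*1/22)*(1 - 161*1/22)) - 26212*1/18081 = 17403/(105 - 1*(-161/22)*(1 - 161/22)) - 26212/18081 = 17403/(105 - 1*(-161/22)*(-139/22)) - 26212/18081 = 17403/(105 - 22379/484) - 26212/18081 = 17403/(28441/484) - 26212/18081 = 17403*(484/28441) - 26212/18081 = 8423052/28441 - 26212/18081 = 21650243960/73463103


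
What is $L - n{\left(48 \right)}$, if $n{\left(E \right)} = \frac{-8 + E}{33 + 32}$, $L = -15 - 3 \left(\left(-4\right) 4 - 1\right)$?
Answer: $\frac{460}{13} \approx 35.385$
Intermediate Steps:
$L = 36$ ($L = -15 - 3 \left(-16 - 1\right) = -15 - -51 = -15 + 51 = 36$)
$n{\left(E \right)} = - \frac{8}{65} + \frac{E}{65}$ ($n{\left(E \right)} = \frac{-8 + E}{65} = \left(-8 + E\right) \frac{1}{65} = - \frac{8}{65} + \frac{E}{65}$)
$L - n{\left(48 \right)} = 36 - \left(- \frac{8}{65} + \frac{1}{65} \cdot 48\right) = 36 - \left(- \frac{8}{65} + \frac{48}{65}\right) = 36 - \frac{8}{13} = \frac{460}{13}$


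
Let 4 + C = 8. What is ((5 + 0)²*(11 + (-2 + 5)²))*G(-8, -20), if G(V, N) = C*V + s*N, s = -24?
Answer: 224000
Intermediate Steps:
C = 4 (C = -4 + 8 = 4)
G(V, N) = -24*N + 4*V (G(V, N) = 4*V - 24*N = -24*N + 4*V)
((5 + 0)²*(11 + (-2 + 5)²))*G(-8, -20) = ((5 + 0)²*(11 + (-2 + 5)²))*(-24*(-20) + 4*(-8)) = (5²*(11 + 3²))*(480 - 32) = (25*(11 + 9))*448 = (25*20)*448 = 500*448 = 224000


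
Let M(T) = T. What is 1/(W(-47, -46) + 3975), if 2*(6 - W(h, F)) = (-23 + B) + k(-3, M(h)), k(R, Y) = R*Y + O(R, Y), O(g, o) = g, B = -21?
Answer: 1/3934 ≈ 0.00025419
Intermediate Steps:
k(R, Y) = R + R*Y (k(R, Y) = R*Y + R = R + R*Y)
W(h, F) = 59/2 + 3*h/2 (W(h, F) = 6 - ((-23 - 21) - 3*(1 + h))/2 = 6 - (-44 + (-3 - 3*h))/2 = 6 - (-47 - 3*h)/2 = 6 + (47/2 + 3*h/2) = 59/2 + 3*h/2)
1/(W(-47, -46) + 3975) = 1/((59/2 + (3/2)*(-47)) + 3975) = 1/((59/2 - 141/2) + 3975) = 1/(-41 + 3975) = 1/3934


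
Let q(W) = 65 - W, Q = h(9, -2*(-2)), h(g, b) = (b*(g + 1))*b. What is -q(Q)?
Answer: 95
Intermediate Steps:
h(g, b) = b²*(1 + g) (h(g, b) = (b*(1 + g))*b = b²*(1 + g))
Q = 160 (Q = (-2*(-2))²*(1 + 9) = 4²*10 = 16*10 = 160)
-q(Q) = -(65 - 1*160) = -(65 - 160) = -1*(-95) = 95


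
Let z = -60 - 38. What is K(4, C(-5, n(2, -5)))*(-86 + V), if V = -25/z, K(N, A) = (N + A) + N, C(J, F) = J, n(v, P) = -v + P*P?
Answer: -25209/98 ≈ -257.23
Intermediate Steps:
n(v, P) = P**2 - v (n(v, P) = -v + P**2 = P**2 - v)
z = -98
K(N, A) = A + 2*N (K(N, A) = (A + N) + N = A + 2*N)
V = 25/98 (V = -25/(-98) = -25*(-1/98) = 25/98 ≈ 0.25510)
K(4, C(-5, n(2, -5)))*(-86 + V) = (-5 + 2*4)*(-86 + 25/98) = (-5 + 8)*(-8403/98) = 3*(-8403/98) = -25209/98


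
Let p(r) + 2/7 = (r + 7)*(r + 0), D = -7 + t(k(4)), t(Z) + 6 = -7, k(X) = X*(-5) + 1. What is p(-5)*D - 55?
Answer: 1055/7 ≈ 150.71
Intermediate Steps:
k(X) = 1 - 5*X (k(X) = -5*X + 1 = 1 - 5*X)
t(Z) = -13 (t(Z) = -6 - 7 = -13)
D = -20 (D = -7 - 13 = -20)
p(r) = -2/7 + r*(7 + r) (p(r) = -2/7 + (r + 7)*(r + 0) = -2/7 + (7 + r)*r = -2/7 + r*(7 + r))
p(-5)*D - 55 = (-2/7 + (-5)² + 7*(-5))*(-20) - 55 = (-2/7 + 25 - 35)*(-20) - 55 = -72/7*(-20) - 55 = 1440/7 - 55 = 1055/7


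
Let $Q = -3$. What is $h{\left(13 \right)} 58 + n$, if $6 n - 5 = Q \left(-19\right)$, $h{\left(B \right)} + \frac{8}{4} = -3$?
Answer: $- \frac{839}{3} \approx -279.67$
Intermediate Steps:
$h{\left(B \right)} = -5$ ($h{\left(B \right)} = -2 - 3 = -5$)
$n = \frac{31}{3}$ ($n = \frac{5}{6} + \frac{\left(-3\right) \left(-19\right)}{6} = \frac{5}{6} + \frac{1}{6} \cdot 57 = \frac{5}{6} + \frac{19}{2} = \frac{31}{3} \approx 10.333$)
$h{\left(13 \right)} 58 + n = \left(-5\right) 58 + \frac{31}{3} = -290 + \frac{31}{3} = - \frac{839}{3}$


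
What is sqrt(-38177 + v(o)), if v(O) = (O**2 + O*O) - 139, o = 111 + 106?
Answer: sqrt(55862) ≈ 236.35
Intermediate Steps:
o = 217
v(O) = -139 + 2*O**2 (v(O) = (O**2 + O**2) - 139 = 2*O**2 - 139 = -139 + 2*O**2)
sqrt(-38177 + v(o)) = sqrt(-38177 + (-139 + 2*217**2)) = sqrt(-38177 + (-139 + 2*47089)) = sqrt(-38177 + (-139 + 94178)) = sqrt(-38177 + 94039) = sqrt(55862)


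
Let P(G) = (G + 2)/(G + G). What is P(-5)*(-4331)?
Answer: -12993/10 ≈ -1299.3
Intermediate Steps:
P(G) = (2 + G)/(2*G) (P(G) = (2 + G)/((2*G)) = (2 + G)*(1/(2*G)) = (2 + G)/(2*G))
P(-5)*(-4331) = ((½)*(2 - 5)/(-5))*(-4331) = ((½)*(-⅕)*(-3))*(-4331) = (3/10)*(-4331) = -12993/10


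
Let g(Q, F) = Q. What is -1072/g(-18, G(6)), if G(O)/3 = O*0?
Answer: 536/9 ≈ 59.556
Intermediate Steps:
G(O) = 0 (G(O) = 3*(O*0) = 3*0 = 0)
-1072/g(-18, G(6)) = -1072/(-18) = -1072*(-1/18) = 536/9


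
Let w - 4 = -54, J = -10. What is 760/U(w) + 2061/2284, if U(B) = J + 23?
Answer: 1762633/29692 ≈ 59.364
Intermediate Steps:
w = -50 (w = 4 - 54 = -50)
U(B) = 13 (U(B) = -10 + 23 = 13)
760/U(w) + 2061/2284 = 760/13 + 2061/2284 = 1762633/29692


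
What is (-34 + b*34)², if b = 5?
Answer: 18496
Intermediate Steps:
(-34 + b*34)² = (-34 + 5*34)² = (-34 + 170)² = 136² = 18496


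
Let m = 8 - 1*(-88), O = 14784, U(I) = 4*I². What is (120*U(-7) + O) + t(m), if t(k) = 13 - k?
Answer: 38221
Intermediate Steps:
m = 96 (m = 8 + 88 = 96)
(120*U(-7) + O) + t(m) = (120*(4*(-7)²) + 14784) + (13 - 1*96) = (120*(4*49) + 14784) + (13 - 96) = (120*196 + 14784) - 83 = (23520 + 14784) - 83 = 38304 - 83 = 38221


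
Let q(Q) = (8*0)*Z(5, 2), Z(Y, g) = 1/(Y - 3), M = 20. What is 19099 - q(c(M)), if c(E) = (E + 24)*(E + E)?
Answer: 19099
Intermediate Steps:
c(E) = 2*E*(24 + E) (c(E) = (24 + E)*(2*E) = 2*E*(24 + E))
Z(Y, g) = 1/(-3 + Y)
q(Q) = 0 (q(Q) = (8*0)/(-3 + 5) = 0/2 = 0*(½) = 0)
19099 - q(c(M)) = 19099 - 1*0 = 19099 + 0 = 19099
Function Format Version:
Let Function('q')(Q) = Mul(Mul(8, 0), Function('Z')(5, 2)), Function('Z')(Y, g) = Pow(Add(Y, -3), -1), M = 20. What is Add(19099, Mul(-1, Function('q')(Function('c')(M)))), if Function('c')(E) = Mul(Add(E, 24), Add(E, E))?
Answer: 19099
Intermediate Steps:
Function('c')(E) = Mul(2, E, Add(24, E)) (Function('c')(E) = Mul(Add(24, E), Mul(2, E)) = Mul(2, E, Add(24, E)))
Function('Z')(Y, g) = Pow(Add(-3, Y), -1)
Function('q')(Q) = 0 (Function('q')(Q) = Mul(Mul(8, 0), Pow(Add(-3, 5), -1)) = Mul(0, Pow(2, -1)) = Mul(0, Rational(1, 2)) = 0)
Add(19099, Mul(-1, Function('q')(Function('c')(M)))) = Add(19099, Mul(-1, 0)) = Add(19099, 0) = 19099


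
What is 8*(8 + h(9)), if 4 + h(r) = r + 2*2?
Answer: 136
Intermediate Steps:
h(r) = r (h(r) = -4 + (r + 2*2) = -4 + (r + 4) = -4 + (4 + r) = r)
8*(8 + h(9)) = 8*(8 + 9) = 8*17 = 136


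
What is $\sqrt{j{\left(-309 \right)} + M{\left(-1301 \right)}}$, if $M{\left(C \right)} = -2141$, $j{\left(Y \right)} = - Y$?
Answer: $2 i \sqrt{458} \approx 42.802 i$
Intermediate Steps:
$\sqrt{j{\left(-309 \right)} + M{\left(-1301 \right)}} = \sqrt{\left(-1\right) \left(-309\right) - 2141} = \sqrt{309 - 2141} = \sqrt{-1832} = 2 i \sqrt{458}$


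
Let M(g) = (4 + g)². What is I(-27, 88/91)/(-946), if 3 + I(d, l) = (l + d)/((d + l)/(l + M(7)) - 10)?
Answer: 2326738/4879311437 ≈ 0.00047686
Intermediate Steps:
I(d, l) = -3 + (d + l)/(-10 + (d + l)/(121 + l)) (I(d, l) = -3 + (l + d)/((d + l)/(l + (4 + 7)²) - 10) = -3 + (d + l)/((d + l)/(l + 11²) - 10) = -3 + (d + l)/((d + l)/(l + 121) - 10) = -3 + (d + l)/((d + l)/(121 + l) - 10) = -3 + (d + l)/(-10 + (d + l)/(121 + l)))
I(-27, 88/91)/(-946) = ((3630 + (88/91)² + 118*(-27) + 148*(88/91) - 2376/91)/(-1210 - 27 - 792/91))/(-946) = ((3630 + (88*(1/91))² - 3186 + 148*(88*(1/91)) - 2376/91)/(-1210 - 27 - 792/91))*(-1/946) = ((3630 + (88/91)² - 3186 + 148*(88/91) - 27*88/91)/(-1210 - 27 - 9*88/91))*(-1/946) = ((3630 + 7744/8281 - 3186 + 13024/91 - 2376/91)/(-1210 - 27 - 792/91))*(-1/946) = ((4653476/8281)/(-113359/91))*(-1/946) = -91/113359*4653476/8281*(-1/946) = -4653476/10315669*(-1/946) = 2326738/4879311437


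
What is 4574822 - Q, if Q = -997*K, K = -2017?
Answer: 2563873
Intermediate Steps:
Q = 2010949 (Q = -997*(-2017) = 2010949)
4574822 - Q = 4574822 - 1*2010949 = 4574822 - 2010949 = 2563873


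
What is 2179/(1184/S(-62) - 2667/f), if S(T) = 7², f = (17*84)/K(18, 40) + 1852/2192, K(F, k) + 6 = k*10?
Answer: -51515192393/13536754076 ≈ -3.8056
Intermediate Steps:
K(F, k) = -6 + 10*k (K(F, k) = -6 + k*10 = -6 + 10*k)
f = 482483/107956 (f = (17*84)/(-6 + 10*40) + 1852/2192 = 1428/(-6 + 400) + 1852*(1/2192) = 1428/394 + 463/548 = 1428*(1/394) + 463/548 = 714/197 + 463/548 = 482483/107956 ≈ 4.4693)
S(T) = 49
2179/(1184/S(-62) - 2667/f) = 2179/(1184/49 - 2667/482483/107956) = 2179/(1184*(1/49) - 2667*107956/482483) = 2179/(1184/49 - 287918652/482483) = 2179/(-13536754076/23641667) = 2179*(-23641667/13536754076) = -51515192393/13536754076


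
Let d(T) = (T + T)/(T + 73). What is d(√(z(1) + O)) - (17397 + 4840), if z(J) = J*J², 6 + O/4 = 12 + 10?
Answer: -58527849/2632 + 73*√65/2632 ≈ -22237.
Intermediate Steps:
O = 64 (O = -24 + 4*(12 + 10) = -24 + 4*22 = -24 + 88 = 64)
z(J) = J³
d(T) = 2*T/(73 + T) (d(T) = (2*T)/(73 + T) = 2*T/(73 + T))
d(√(z(1) + O)) - (17397 + 4840) = 2*√(1³ + 64)/(73 + √(1³ + 64)) - (17397 + 4840) = 2*√(1 + 64)/(73 + √(1 + 64)) - 1*22237 = 2*√65/(73 + √65) - 22237 = -22237 + 2*√65/(73 + √65)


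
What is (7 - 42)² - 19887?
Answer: -18662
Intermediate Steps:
(7 - 42)² - 19887 = (-35)² - 19887 = 1225 - 19887 = -18662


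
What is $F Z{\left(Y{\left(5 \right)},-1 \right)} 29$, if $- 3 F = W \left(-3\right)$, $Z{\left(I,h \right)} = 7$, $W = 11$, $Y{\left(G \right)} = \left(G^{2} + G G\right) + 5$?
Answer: $2233$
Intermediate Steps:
$Y{\left(G \right)} = 5 + 2 G^{2}$ ($Y{\left(G \right)} = \left(G^{2} + G^{2}\right) + 5 = 2 G^{2} + 5 = 5 + 2 G^{2}$)
$F = 11$ ($F = - \frac{11 \left(-3\right)}{3} = \left(- \frac{1}{3}\right) \left(-33\right) = 11$)
$F Z{\left(Y{\left(5 \right)},-1 \right)} 29 = 11 \cdot 7 \cdot 29 = 77 \cdot 29 = 2233$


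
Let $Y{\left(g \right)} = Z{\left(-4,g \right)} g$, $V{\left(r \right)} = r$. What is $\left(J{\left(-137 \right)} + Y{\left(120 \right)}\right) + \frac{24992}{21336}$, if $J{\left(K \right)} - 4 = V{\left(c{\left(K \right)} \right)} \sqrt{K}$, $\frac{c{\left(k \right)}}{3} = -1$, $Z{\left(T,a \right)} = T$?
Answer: $- \frac{1266368}{2667} - 3 i \sqrt{137} \approx -474.83 - 35.114 i$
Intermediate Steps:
$c{\left(k \right)} = -3$ ($c{\left(k \right)} = 3 \left(-1\right) = -3$)
$J{\left(K \right)} = 4 - 3 \sqrt{K}$
$Y{\left(g \right)} = - 4 g$
$\left(J{\left(-137 \right)} + Y{\left(120 \right)}\right) + \frac{24992}{21336} = \left(\left(4 - 3 \sqrt{-137}\right) - 480\right) + \frac{24992}{21336} = \left(\left(4 - 3 i \sqrt{137}\right) - 480\right) + 24992 \cdot \frac{1}{21336} = \left(\left(4 - 3 i \sqrt{137}\right) - 480\right) + \frac{3124}{2667} = \left(-476 - 3 i \sqrt{137}\right) + \frac{3124}{2667} = - \frac{1266368}{2667} - 3 i \sqrt{137}$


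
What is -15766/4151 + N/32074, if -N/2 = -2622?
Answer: -34565060/9509941 ≈ -3.6346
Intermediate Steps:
N = 5244 (N = -2*(-2622) = 5244)
-15766/4151 + N/32074 = -15766/4151 + 5244/32074 = -15766*1/4151 + 5244*(1/32074) = -15766/4151 + 2622/16037 = -34565060/9509941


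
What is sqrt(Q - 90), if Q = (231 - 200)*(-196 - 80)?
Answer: I*sqrt(8646) ≈ 92.984*I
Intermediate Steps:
Q = -8556 (Q = 31*(-276) = -8556)
sqrt(Q - 90) = sqrt(-8556 - 90) = sqrt(-8646) = I*sqrt(8646)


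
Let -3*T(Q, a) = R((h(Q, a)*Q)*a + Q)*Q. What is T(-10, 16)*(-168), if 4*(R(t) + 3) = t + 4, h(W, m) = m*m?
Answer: 5736920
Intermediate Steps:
h(W, m) = m²
R(t) = -2 + t/4 (R(t) = -3 + (t + 4)/4 = -3 + (4 + t)/4 = -3 + (1 + t/4) = -2 + t/4)
T(Q, a) = -Q*(-2 + Q/4 + Q*a³/4)/3 (T(Q, a) = -(-2 + ((a²*Q)*a + Q)/4)*Q/3 = -(-2 + ((Q*a²)*a + Q)/4)*Q/3 = -(-2 + (Q*a³ + Q)/4)*Q/3 = -(-2 + (Q + Q*a³)/4)*Q/3 = -(-2 + (Q/4 + Q*a³/4))*Q/3 = -(-2 + Q/4 + Q*a³/4)*Q/3 = -Q*(-2 + Q/4 + Q*a³/4)/3)
T(-10, 16)*(-168) = ((1/12)*(-10)*(8 - 1*(-10) - 1*(-10)*16³))*(-168) = ((1/12)*(-10)*(8 + 10 - 1*(-10)*4096))*(-168) = ((1/12)*(-10)*(8 + 10 + 40960))*(-168) = ((1/12)*(-10)*40978)*(-168) = -102445/3*(-168) = 5736920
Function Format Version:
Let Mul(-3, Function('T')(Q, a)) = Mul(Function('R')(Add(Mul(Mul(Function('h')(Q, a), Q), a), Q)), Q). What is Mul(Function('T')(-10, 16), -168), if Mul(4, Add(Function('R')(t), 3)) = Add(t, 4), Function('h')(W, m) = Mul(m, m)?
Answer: 5736920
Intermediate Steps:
Function('h')(W, m) = Pow(m, 2)
Function('R')(t) = Add(-2, Mul(Rational(1, 4), t)) (Function('R')(t) = Add(-3, Mul(Rational(1, 4), Add(t, 4))) = Add(-3, Mul(Rational(1, 4), Add(4, t))) = Add(-3, Add(1, Mul(Rational(1, 4), t))) = Add(-2, Mul(Rational(1, 4), t)))
Function('T')(Q, a) = Mul(Rational(-1, 3), Q, Add(-2, Mul(Rational(1, 4), Q), Mul(Rational(1, 4), Q, Pow(a, 3)))) (Function('T')(Q, a) = Mul(Rational(-1, 3), Mul(Add(-2, Mul(Rational(1, 4), Add(Mul(Mul(Pow(a, 2), Q), a), Q))), Q)) = Mul(Rational(-1, 3), Mul(Add(-2, Mul(Rational(1, 4), Add(Mul(Mul(Q, Pow(a, 2)), a), Q))), Q)) = Mul(Rational(-1, 3), Mul(Add(-2, Mul(Rational(1, 4), Add(Mul(Q, Pow(a, 3)), Q))), Q)) = Mul(Rational(-1, 3), Mul(Add(-2, Mul(Rational(1, 4), Add(Q, Mul(Q, Pow(a, 3))))), Q)) = Mul(Rational(-1, 3), Mul(Add(-2, Add(Mul(Rational(1, 4), Q), Mul(Rational(1, 4), Q, Pow(a, 3)))), Q)) = Mul(Rational(-1, 3), Mul(Add(-2, Mul(Rational(1, 4), Q), Mul(Rational(1, 4), Q, Pow(a, 3))), Q)) = Mul(Rational(-1, 3), Mul(Q, Add(-2, Mul(Rational(1, 4), Q), Mul(Rational(1, 4), Q, Pow(a, 3))))) = Mul(Rational(-1, 3), Q, Add(-2, Mul(Rational(1, 4), Q), Mul(Rational(1, 4), Q, Pow(a, 3)))))
Mul(Function('T')(-10, 16), -168) = Mul(Mul(Rational(1, 12), -10, Add(8, Mul(-1, -10), Mul(-1, -10, Pow(16, 3)))), -168) = Mul(Mul(Rational(1, 12), -10, Add(8, 10, Mul(-1, -10, 4096))), -168) = Mul(Mul(Rational(1, 12), -10, Add(8, 10, 40960)), -168) = Mul(Mul(Rational(1, 12), -10, 40978), -168) = Mul(Rational(-102445, 3), -168) = 5736920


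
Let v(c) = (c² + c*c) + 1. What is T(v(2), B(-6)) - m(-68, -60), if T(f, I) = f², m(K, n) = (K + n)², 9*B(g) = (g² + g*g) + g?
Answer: -16303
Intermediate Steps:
v(c) = 1 + 2*c² (v(c) = (c² + c²) + 1 = 2*c² + 1 = 1 + 2*c²)
B(g) = g/9 + 2*g²/9 (B(g) = ((g² + g*g) + g)/9 = ((g² + g²) + g)/9 = (2*g² + g)/9 = (g + 2*g²)/9 = g/9 + 2*g²/9)
T(v(2), B(-6)) - m(-68, -60) = (1 + 2*2²)² - (-68 - 60)² = (1 + 2*4)² - 1*(-128)² = (1 + 8)² - 1*16384 = 9² - 16384 = 81 - 16384 = -16303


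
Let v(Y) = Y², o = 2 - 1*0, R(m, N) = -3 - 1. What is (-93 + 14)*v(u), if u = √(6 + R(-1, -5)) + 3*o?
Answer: -3002 - 948*√2 ≈ -4342.7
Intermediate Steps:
R(m, N) = -4
o = 2 (o = 2 + 0 = 2)
u = 6 + √2 (u = √(6 - 4) + 3*2 = √2 + 6 = 6 + √2 ≈ 7.4142)
(-93 + 14)*v(u) = (-93 + 14)*(6 + √2)² = -79*(6 + √2)²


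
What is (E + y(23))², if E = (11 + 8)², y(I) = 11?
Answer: 138384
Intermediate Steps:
E = 361 (E = 19² = 361)
(E + y(23))² = (361 + 11)² = 372² = 138384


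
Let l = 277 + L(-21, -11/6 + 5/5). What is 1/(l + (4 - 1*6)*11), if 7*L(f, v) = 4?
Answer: 7/1789 ≈ 0.0039128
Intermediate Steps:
L(f, v) = 4/7 (L(f, v) = (1/7)*4 = 4/7)
l = 1943/7 (l = 277 + 4/7 = 1943/7 ≈ 277.57)
1/(l + (4 - 1*6)*11) = 1/(1943/7 + (4 - 1*6)*11) = 1/(1943/7 + (4 - 6)*11) = 1/(1943/7 - 2*11) = 1/(1943/7 - 22) = 1/(1789/7) = 7/1789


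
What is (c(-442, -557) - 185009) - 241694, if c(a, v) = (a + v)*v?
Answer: 129740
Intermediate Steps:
c(a, v) = v*(a + v)
(c(-442, -557) - 185009) - 241694 = (-557*(-442 - 557) - 185009) - 241694 = (-557*(-999) - 185009) - 241694 = (556443 - 185009) - 241694 = 371434 - 241694 = 129740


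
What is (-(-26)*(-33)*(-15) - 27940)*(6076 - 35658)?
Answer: 445800740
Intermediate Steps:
(-(-26)*(-33)*(-15) - 27940)*(6076 - 35658) = (-26*33*(-15) - 27940)*(-29582) = (-858*(-15) - 27940)*(-29582) = (12870 - 27940)*(-29582) = -15070*(-29582) = 445800740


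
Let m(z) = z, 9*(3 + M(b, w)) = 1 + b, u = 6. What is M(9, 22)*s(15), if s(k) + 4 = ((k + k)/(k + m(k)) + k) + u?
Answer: -34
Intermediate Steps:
M(b, w) = -26/9 + b/9 (M(b, w) = -3 + (1 + b)/9 = -3 + (⅑ + b/9) = -26/9 + b/9)
s(k) = 3 + k (s(k) = -4 + (((k + k)/(k + k) + k) + 6) = -4 + (((2*k)/((2*k)) + k) + 6) = -4 + (((2*k)*(1/(2*k)) + k) + 6) = -4 + ((1 + k) + 6) = -4 + (7 + k) = 3 + k)
M(9, 22)*s(15) = (-26/9 + (⅑)*9)*(3 + 15) = (-26/9 + 1)*18 = -17/9*18 = -34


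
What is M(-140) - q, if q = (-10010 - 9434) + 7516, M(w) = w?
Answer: 11788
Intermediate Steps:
q = -11928 (q = -19444 + 7516 = -11928)
M(-140) - q = -140 - 1*(-11928) = -140 + 11928 = 11788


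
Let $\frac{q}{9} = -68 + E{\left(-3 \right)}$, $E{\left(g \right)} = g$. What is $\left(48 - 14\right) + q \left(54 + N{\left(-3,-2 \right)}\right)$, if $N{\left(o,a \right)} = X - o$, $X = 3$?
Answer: $-38306$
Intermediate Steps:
$N{\left(o,a \right)} = 3 - o$
$q = -639$ ($q = 9 \left(-68 - 3\right) = 9 \left(-71\right) = -639$)
$\left(48 - 14\right) + q \left(54 + N{\left(-3,-2 \right)}\right) = \left(48 - 14\right) - 639 \left(54 + \left(3 - -3\right)\right) = 34 - 639 \left(54 + \left(3 + 3\right)\right) = 34 - 639 \left(54 + 6\right) = 34 - 38340 = -38306$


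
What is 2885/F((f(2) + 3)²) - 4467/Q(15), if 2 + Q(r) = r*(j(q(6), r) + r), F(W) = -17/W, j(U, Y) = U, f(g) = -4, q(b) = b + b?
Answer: -1238594/6851 ≈ -180.79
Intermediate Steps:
q(b) = 2*b
Q(r) = -2 + r*(12 + r) (Q(r) = -2 + r*(2*6 + r) = -2 + r*(12 + r))
2885/F((f(2) + 3)²) - 4467/Q(15) = 2885/((-17/(-4 + 3)²)) - 4467/(-2 + 15² + 12*15) = 2885/((-17/((-1)²))) - 4467/(-2 + 225 + 180) = 2885/((-17/1)) - 4467/403 = 2885/((-17*1)) - 4467*1/403 = 2885/(-17) - 4467/403 = 2885*(-1/17) - 4467/403 = -2885/17 - 4467/403 = -1238594/6851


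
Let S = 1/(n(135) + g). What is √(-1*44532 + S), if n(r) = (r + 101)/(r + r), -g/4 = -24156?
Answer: 3*I*√841928303632282102/13044358 ≈ 211.03*I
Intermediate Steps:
g = 96624 (g = -4*(-24156) = 96624)
n(r) = (101 + r)/(2*r) (n(r) = (101 + r)/((2*r)) = (101 + r)*(1/(2*r)) = (101 + r)/(2*r))
S = 135/13044358 (S = 1/((½)*(101 + 135)/135 + 96624) = 1/((½)*(1/135)*236 + 96624) = 1/(118/135 + 96624) = 1/(13044358/135) = 135/13044358 ≈ 1.0349e-5)
√(-1*44532 + S) = √(-1*44532 + 135/13044358) = √(-44532 + 135/13044358) = √(-580891350321/13044358) = 3*I*√841928303632282102/13044358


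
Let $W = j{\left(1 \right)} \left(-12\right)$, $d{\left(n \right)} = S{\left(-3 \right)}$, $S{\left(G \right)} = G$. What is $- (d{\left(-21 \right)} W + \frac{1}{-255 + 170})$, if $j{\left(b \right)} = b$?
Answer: $- \frac{3059}{85} \approx -35.988$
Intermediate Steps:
$d{\left(n \right)} = -3$
$W = -12$ ($W = 1 \left(-12\right) = -12$)
$- (d{\left(-21 \right)} W + \frac{1}{-255 + 170}) = - (\left(-3\right) \left(-12\right) + \frac{1}{-255 + 170}) = - (36 + \frac{1}{-85}) = - (36 - \frac{1}{85}) = \left(-1\right) \frac{3059}{85} = - \frac{3059}{85}$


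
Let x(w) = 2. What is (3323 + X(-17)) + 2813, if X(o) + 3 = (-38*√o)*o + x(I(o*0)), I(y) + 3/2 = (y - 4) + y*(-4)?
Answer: 6135 + 646*I*√17 ≈ 6135.0 + 2663.5*I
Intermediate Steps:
I(y) = -11/2 - 3*y (I(y) = -3/2 + ((y - 4) + y*(-4)) = -3/2 + ((-4 + y) - 4*y) = -3/2 + (-4 - 3*y) = -11/2 - 3*y)
X(o) = -1 - 38*o^(3/2) (X(o) = -3 + ((-38*√o)*o + 2) = -3 + (-38*o^(3/2) + 2) = -3 + (2 - 38*o^(3/2)) = -1 - 38*o^(3/2))
(3323 + X(-17)) + 2813 = (3323 + (-1 - (-646)*I*√17)) + 2813 = (3323 + (-1 + 646*I*√17)) + 2813 = (3322 + 646*I*√17) + 2813 = 6135 + 646*I*√17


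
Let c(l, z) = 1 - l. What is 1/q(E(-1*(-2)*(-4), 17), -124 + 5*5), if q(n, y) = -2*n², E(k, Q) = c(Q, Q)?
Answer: -1/512 ≈ -0.0019531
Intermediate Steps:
E(k, Q) = 1 - Q
q(n, y) = -2*n²
1/q(E(-1*(-2)*(-4), 17), -124 + 5*5) = 1/(-2*(1 - 1*17)²) = 1/(-2*(1 - 17)²) = 1/(-2*(-16)²) = 1/(-2*256) = 1/(-512) = -1/512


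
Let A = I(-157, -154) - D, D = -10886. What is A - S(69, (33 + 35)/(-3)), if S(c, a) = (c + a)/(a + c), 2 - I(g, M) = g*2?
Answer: 11201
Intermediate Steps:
I(g, M) = 2 - 2*g (I(g, M) = 2 - g*2 = 2 - 2*g)
S(c, a) = 1 (S(c, a) = (a + c)/(a + c) = 1)
A = 11202 (A = (2 - 2*(-157)) - 1*(-10886) = (2 + 314) + 10886 = 316 + 10886 = 11202)
A - S(69, (33 + 35)/(-3)) = 11202 - 1*1 = 11202 - 1 = 11201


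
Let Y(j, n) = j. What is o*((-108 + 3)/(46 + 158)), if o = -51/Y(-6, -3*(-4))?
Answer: -35/8 ≈ -4.3750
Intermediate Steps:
o = 17/2 (o = -51/(-6) = -51*(-1/6) = 17/2 ≈ 8.5000)
o*((-108 + 3)/(46 + 158)) = 17*((-108 + 3)/(46 + 158))/2 = 17*(-105/204)/2 = 17*(-105*1/204)/2 = (17/2)*(-35/68) = -35/8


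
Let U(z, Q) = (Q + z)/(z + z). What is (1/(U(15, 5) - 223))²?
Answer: 9/444889 ≈ 2.0230e-5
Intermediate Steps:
U(z, Q) = (Q + z)/(2*z) (U(z, Q) = (Q + z)/((2*z)) = (Q + z)*(1/(2*z)) = (Q + z)/(2*z))
(1/(U(15, 5) - 223))² = (1/((½)*(5 + 15)/15 - 223))² = (1/((½)*(1/15)*20 - 223))² = (1/(⅔ - 223))² = (1/(-667/3))² = (-3/667)² = 9/444889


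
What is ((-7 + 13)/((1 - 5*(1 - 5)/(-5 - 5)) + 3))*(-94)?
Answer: -282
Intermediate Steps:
((-7 + 13)/((1 - 5*(1 - 5)/(-5 - 5)) + 3))*(-94) = (6/((1 - (-20)/(-10)) + 3))*(-94) = (6/((1 - (-20)*(-1)/10) + 3))*(-94) = (6/((1 - 5*⅖) + 3))*(-94) = (6/((1 - 2) + 3))*(-94) = (6/(-1 + 3))*(-94) = (6/2)*(-94) = (6*(½))*(-94) = 3*(-94) = -282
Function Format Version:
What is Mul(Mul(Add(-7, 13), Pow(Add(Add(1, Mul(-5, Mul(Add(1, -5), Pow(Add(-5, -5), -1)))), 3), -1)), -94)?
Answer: -282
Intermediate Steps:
Mul(Mul(Add(-7, 13), Pow(Add(Add(1, Mul(-5, Mul(Add(1, -5), Pow(Add(-5, -5), -1)))), 3), -1)), -94) = Mul(Mul(6, Pow(Add(Add(1, Mul(-5, Mul(-4, Pow(-10, -1)))), 3), -1)), -94) = Mul(Mul(6, Pow(Add(Add(1, Mul(-5, Mul(-4, Rational(-1, 10)))), 3), -1)), -94) = Mul(Mul(6, Pow(Add(Add(1, Mul(-5, Rational(2, 5))), 3), -1)), -94) = Mul(Mul(6, Pow(Add(Add(1, -2), 3), -1)), -94) = Mul(Mul(6, Pow(Add(-1, 3), -1)), -94) = Mul(Mul(6, Pow(2, -1)), -94) = Mul(Mul(6, Rational(1, 2)), -94) = Mul(3, -94) = -282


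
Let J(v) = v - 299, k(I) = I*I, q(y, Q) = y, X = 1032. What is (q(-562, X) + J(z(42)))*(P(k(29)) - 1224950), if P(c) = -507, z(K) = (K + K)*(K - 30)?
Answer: -180142179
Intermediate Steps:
k(I) = I**2
z(K) = 2*K*(-30 + K) (z(K) = (2*K)*(-30 + K) = 2*K*(-30 + K))
J(v) = -299 + v
(q(-562, X) + J(z(42)))*(P(k(29)) - 1224950) = (-562 + (-299 + 2*42*(-30 + 42)))*(-507 - 1224950) = (-562 + (-299 + 2*42*12))*(-1225457) = (-562 + (-299 + 1008))*(-1225457) = (-562 + 709)*(-1225457) = 147*(-1225457) = -180142179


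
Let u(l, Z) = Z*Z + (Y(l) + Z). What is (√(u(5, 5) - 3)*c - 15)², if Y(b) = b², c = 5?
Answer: 1525 - 300*√13 ≈ 443.33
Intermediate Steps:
u(l, Z) = Z + Z² + l² (u(l, Z) = Z*Z + (l² + Z) = Z² + (Z + l²) = Z + Z² + l²)
(√(u(5, 5) - 3)*c - 15)² = (√((5 + 5² + 5²) - 3)*5 - 15)² = (√((5 + 25 + 25) - 3)*5 - 15)² = (√(55 - 3)*5 - 15)² = (√52*5 - 15)² = ((2*√13)*5 - 15)² = (10*√13 - 15)² = (-15 + 10*√13)²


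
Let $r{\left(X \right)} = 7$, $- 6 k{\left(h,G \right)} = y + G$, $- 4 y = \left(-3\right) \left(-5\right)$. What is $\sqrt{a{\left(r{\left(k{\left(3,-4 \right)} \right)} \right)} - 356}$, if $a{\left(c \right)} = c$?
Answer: $i \sqrt{349} \approx 18.682 i$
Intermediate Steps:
$y = - \frac{15}{4}$ ($y = - \frac{\left(-3\right) \left(-5\right)}{4} = \left(- \frac{1}{4}\right) 15 = - \frac{15}{4} \approx -3.75$)
$k{\left(h,G \right)} = \frac{5}{8} - \frac{G}{6}$ ($k{\left(h,G \right)} = - \frac{- \frac{15}{4} + G}{6} = \frac{5}{8} - \frac{G}{6}$)
$\sqrt{a{\left(r{\left(k{\left(3,-4 \right)} \right)} \right)} - 356} = \sqrt{7 - 356} = \sqrt{-349} = i \sqrt{349}$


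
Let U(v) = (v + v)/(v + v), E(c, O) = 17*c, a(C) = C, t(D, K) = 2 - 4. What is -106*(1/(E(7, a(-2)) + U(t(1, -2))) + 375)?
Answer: -2385053/60 ≈ -39751.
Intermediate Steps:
t(D, K) = -2
U(v) = 1 (U(v) = (2*v)/((2*v)) = (2*v)*(1/(2*v)) = 1)
-106*(1/(E(7, a(-2)) + U(t(1, -2))) + 375) = -106*(1/(17*7 + 1) + 375) = -106*(1/(119 + 1) + 375) = -106*(1/120 + 375) = -106*45001/120 = -2385053/60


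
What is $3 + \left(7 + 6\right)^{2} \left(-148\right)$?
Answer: $-25009$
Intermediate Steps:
$3 + \left(7 + 6\right)^{2} \left(-148\right) = 3 + 13^{2} \left(-148\right) = 3 + 169 \left(-148\right) = 3 - 25012 = -25009$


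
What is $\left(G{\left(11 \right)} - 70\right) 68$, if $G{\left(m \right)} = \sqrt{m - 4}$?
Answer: $-4760 + 68 \sqrt{7} \approx -4580.1$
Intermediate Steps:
$G{\left(m \right)} = \sqrt{-4 + m}$
$\left(G{\left(11 \right)} - 70\right) 68 = \left(\sqrt{-4 + 11} - 70\right) 68 = \left(\sqrt{7} - 70\right) 68 = \left(-70 + \sqrt{7}\right) 68 = -4760 + 68 \sqrt{7}$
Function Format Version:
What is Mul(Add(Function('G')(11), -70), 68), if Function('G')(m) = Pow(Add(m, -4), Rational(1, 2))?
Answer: Add(-4760, Mul(68, Pow(7, Rational(1, 2)))) ≈ -4580.1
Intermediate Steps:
Function('G')(m) = Pow(Add(-4, m), Rational(1, 2))
Mul(Add(Function('G')(11), -70), 68) = Mul(Add(Pow(Add(-4, 11), Rational(1, 2)), -70), 68) = Mul(Add(Pow(7, Rational(1, 2)), -70), 68) = Mul(Add(-70, Pow(7, Rational(1, 2))), 68) = Add(-4760, Mul(68, Pow(7, Rational(1, 2))))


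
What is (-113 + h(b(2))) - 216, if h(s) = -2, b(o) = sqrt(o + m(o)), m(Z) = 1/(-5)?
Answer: -331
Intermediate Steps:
m(Z) = -1/5
b(o) = sqrt(-1/5 + o) (b(o) = sqrt(o - 1/5) = sqrt(-1/5 + o))
(-113 + h(b(2))) - 216 = (-113 - 2) - 216 = -115 - 216 = -331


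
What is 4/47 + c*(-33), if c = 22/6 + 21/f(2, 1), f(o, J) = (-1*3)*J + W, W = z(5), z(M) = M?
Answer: -43937/94 ≈ -467.42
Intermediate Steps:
W = 5
f(o, J) = 5 - 3*J (f(o, J) = (-1*3)*J + 5 = -3*J + 5 = 5 - 3*J)
c = 85/6 (c = 22/6 + 21/(5 - 3*1) = 22*(⅙) + 21/(5 - 3) = 11/3 + 21/2 = 85/6 ≈ 14.167)
4/47 + c*(-33) = 4/47 + (85/6)*(-33) = 4*(1/47) - 935/2 = 4/47 - 935/2 = -43937/94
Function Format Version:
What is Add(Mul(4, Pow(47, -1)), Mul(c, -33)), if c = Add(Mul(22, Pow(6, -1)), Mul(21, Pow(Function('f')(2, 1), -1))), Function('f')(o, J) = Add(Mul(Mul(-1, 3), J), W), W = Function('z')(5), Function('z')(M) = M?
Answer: Rational(-43937, 94) ≈ -467.42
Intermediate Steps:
W = 5
Function('f')(o, J) = Add(5, Mul(-3, J)) (Function('f')(o, J) = Add(Mul(Mul(-1, 3), J), 5) = Add(Mul(-3, J), 5) = Add(5, Mul(-3, J)))
c = Rational(85, 6) (c = Add(Mul(22, Pow(6, -1)), Mul(21, Pow(Add(5, Mul(-3, 1)), -1))) = Add(Mul(22, Rational(1, 6)), Mul(21, Pow(Add(5, -3), -1))) = Add(Rational(11, 3), Mul(21, Pow(2, -1))) = Add(Rational(11, 3), Mul(21, Rational(1, 2))) = Add(Rational(11, 3), Rational(21, 2)) = Rational(85, 6) ≈ 14.167)
Add(Mul(4, Pow(47, -1)), Mul(c, -33)) = Add(Mul(4, Pow(47, -1)), Mul(Rational(85, 6), -33)) = Add(Mul(4, Rational(1, 47)), Rational(-935, 2)) = Add(Rational(4, 47), Rational(-935, 2)) = Rational(-43937, 94)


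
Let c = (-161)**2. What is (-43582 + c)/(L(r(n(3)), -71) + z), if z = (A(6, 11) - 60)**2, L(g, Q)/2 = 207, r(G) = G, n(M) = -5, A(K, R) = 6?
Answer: -5887/1110 ≈ -5.3036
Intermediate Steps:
c = 25921
L(g, Q) = 414 (L(g, Q) = 2*207 = 414)
z = 2916 (z = (6 - 60)**2 = (-54)**2 = 2916)
(-43582 + c)/(L(r(n(3)), -71) + z) = (-43582 + 25921)/(414 + 2916) = -17661/3330 = -17661*1/3330 = -5887/1110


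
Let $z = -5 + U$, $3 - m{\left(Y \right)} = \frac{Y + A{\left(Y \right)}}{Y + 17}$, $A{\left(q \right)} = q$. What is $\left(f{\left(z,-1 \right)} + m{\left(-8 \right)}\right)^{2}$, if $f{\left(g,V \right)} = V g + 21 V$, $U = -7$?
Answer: $\frac{1444}{81} \approx 17.827$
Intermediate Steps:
$m{\left(Y \right)} = 3 - \frac{2 Y}{17 + Y}$ ($m{\left(Y \right)} = 3 - \frac{Y + Y}{Y + 17} = 3 - \frac{2 Y}{17 + Y}$)
$z = -12$ ($z = -5 - 7 = -12$)
$f{\left(g,V \right)} = 21 V + V g$
$\left(f{\left(z,-1 \right)} + m{\left(-8 \right)}\right)^{2} = \left(- (21 - 12) + \frac{51 - 8}{17 - 8}\right)^{2} = \left(\left(-1\right) 9 + \frac{1}{9} \cdot 43\right)^{2} = \left(-9 + \frac{1}{9} \cdot 43\right)^{2} = \left(-9 + \frac{43}{9}\right)^{2} = \left(- \frac{38}{9}\right)^{2} = \frac{1444}{81}$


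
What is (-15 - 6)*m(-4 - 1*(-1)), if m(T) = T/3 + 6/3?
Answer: -21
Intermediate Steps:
m(T) = 2 + T/3 (m(T) = T*(⅓) + 6*(⅓) = T/3 + 2 = 2 + T/3)
(-15 - 6)*m(-4 - 1*(-1)) = (-15 - 6)*(2 + (-4 - 1*(-1))/3) = -21*(2 + (-4 + 1)/3) = -21*(2 + (⅓)*(-3)) = -21*(2 - 1) = -21*1 = -21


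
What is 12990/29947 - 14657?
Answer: -438920189/29947 ≈ -14657.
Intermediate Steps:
12990/29947 - 14657 = -438920189/29947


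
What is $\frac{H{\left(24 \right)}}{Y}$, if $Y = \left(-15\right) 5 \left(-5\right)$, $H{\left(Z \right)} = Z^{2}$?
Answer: $\frac{192}{125} \approx 1.536$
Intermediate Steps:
$Y = 375$ ($Y = \left(-75\right) \left(-5\right) = 375$)
$\frac{H{\left(24 \right)}}{Y} = \frac{24^{2}}{375} = 576 \cdot \frac{1}{375} = \frac{192}{125}$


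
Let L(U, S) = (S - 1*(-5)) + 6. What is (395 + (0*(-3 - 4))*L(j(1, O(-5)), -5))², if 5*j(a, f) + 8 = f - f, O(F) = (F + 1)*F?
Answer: 156025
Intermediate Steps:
O(F) = F*(1 + F) (O(F) = (1 + F)*F = F*(1 + F))
j(a, f) = -8/5 (j(a, f) = -8/5 + (f - f)/5 = -8/5 + (⅕)*0 = -8/5 + 0 = -8/5)
L(U, S) = 11 + S (L(U, S) = (S + 5) + 6 = (5 + S) + 6 = 11 + S)
(395 + (0*(-3 - 4))*L(j(1, O(-5)), -5))² = (395 + (0*(-3 - 4))*(11 - 5))² = (395 + (0*(-7))*6)² = (395 + 0*6)² = (395 + 0)² = 395² = 156025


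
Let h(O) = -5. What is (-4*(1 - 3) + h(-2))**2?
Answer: 9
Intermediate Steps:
(-4*(1 - 3) + h(-2))**2 = (-4*(1 - 3) - 5)**2 = (-4*(-2) - 5)**2 = (8 - 5)**2 = 3**2 = 9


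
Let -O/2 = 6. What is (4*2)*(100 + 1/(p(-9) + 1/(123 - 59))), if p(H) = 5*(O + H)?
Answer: 5374688/6719 ≈ 799.92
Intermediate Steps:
O = -12 (O = -2*6 = -12)
p(H) = -60 + 5*H (p(H) = 5*(-12 + H) = -60 + 5*H)
(4*2)*(100 + 1/(p(-9) + 1/(123 - 59))) = (4*2)*(100 + 1/((-60 + 5*(-9)) + 1/(123 - 59))) = 8*(100 + 1/((-60 - 45) + 1/64)) = 8*(100 + 1/(-105 + 1/64)) = 8*(100 + 1/(-6719/64)) = 8*(100 - 64/6719) = 8*(671836/6719) = 5374688/6719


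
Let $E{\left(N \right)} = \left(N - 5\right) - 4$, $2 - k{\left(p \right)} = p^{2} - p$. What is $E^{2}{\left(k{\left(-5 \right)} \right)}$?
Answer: $1369$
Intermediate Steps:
$k{\left(p \right)} = 2 + p - p^{2}$ ($k{\left(p \right)} = 2 - \left(p^{2} - p\right) = 2 + p - p^{2}$)
$E{\left(N \right)} = -9 + N$ ($E{\left(N \right)} = \left(-5 + N\right) - 4 = -9 + N$)
$E^{2}{\left(k{\left(-5 \right)} \right)} = \left(-9 - 28\right)^{2} = \left(-37\right)^{2} = 1369$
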